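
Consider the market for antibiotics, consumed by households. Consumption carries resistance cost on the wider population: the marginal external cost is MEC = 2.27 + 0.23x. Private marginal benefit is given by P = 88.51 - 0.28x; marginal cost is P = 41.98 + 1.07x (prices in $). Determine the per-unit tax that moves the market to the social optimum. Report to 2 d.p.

tax = $8.71 per unit

Social marginal benefit = demand − MEC = 86.24 - 0.51x.
Set SMB = MC: 86.24 - 0.51x = 41.98 + 1.07x → x* = 28.0127.
The Pigouvian tax equals MEC at x*: 2.27 + 0.23×28.0127 = 8.7129.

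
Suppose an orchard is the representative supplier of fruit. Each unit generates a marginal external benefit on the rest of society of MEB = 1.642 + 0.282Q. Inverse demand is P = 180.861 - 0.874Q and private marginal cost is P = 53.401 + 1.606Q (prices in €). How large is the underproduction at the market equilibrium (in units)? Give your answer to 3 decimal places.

7.341 units

Market equilibrium (private): 53.401 + 1.606Q = 180.861 - 0.874Q → Q_m = 51.3952.
Social marginal cost = private MC − MEB = 51.759 + 1.324Q.
Set SMC = demand: 51.759 + 1.324Q = 180.861 - 0.874Q → Q* = 58.7361.
Gap = |51.3952 − 58.7361| = 7.3409.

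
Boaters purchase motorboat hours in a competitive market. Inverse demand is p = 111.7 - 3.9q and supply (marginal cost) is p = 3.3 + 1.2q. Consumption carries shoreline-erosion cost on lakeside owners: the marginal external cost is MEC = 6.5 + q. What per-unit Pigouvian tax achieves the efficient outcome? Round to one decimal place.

Social marginal benefit = demand − MEC = 105.2 - 4.9q.
Set SMB = MC: 105.2 - 4.9q = 3.3 + 1.2q → q* = 16.7049.
The Pigouvian tax equals MEC at q*: 6.5 + 1.0×16.7049 = 23.2049.

tax = 23.2 per unit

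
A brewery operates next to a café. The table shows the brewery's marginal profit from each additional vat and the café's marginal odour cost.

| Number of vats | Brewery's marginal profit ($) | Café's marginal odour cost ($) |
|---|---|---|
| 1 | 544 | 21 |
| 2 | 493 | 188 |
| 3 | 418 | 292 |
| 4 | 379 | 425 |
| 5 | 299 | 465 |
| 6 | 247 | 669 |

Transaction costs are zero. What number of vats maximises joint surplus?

3

Bargaining reaches the level where marginal profit last exceeds marginal odour cost.
That holds through level 3 (418 ≥ 292) but not at 4 (379 < 425).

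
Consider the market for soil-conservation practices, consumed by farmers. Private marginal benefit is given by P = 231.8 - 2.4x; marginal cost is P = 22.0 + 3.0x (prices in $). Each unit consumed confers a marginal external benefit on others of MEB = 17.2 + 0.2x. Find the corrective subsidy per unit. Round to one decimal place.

subsidy = $25.9 per unit

Social marginal benefit = demand + MEB = 249.0 - 2.2x.
Set SMB = MC: 249.0 - 2.2x = 22.0 + 3.0x → x* = 43.6538.
The Pigouvian subsidy equals MEB at x*: 17.2 + 0.2×43.6538 = 25.9308.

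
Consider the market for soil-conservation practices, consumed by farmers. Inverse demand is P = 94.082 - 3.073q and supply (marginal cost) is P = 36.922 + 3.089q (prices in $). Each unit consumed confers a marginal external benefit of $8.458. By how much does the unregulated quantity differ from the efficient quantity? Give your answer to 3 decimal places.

1.373 units

Market equilibrium (private): 36.922 + 3.089q = 94.082 - 3.073q → q_m = 9.2762.
Social marginal benefit = demand + MEB = 102.540 - 3.073q.
Set SMB = MC: 102.540 - 3.073q = 36.922 + 3.089q → q* = 10.6488.
Gap = |9.2762 − 10.6488| = 1.3726.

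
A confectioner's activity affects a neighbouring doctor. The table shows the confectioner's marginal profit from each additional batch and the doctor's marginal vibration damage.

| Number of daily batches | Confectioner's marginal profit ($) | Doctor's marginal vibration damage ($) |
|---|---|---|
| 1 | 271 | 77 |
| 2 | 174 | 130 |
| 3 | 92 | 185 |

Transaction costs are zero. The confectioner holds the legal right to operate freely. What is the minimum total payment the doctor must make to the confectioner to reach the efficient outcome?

$92

Left alone the confectioner would choose level 3 (marginal profit stays positive).
Efficient level: k* = 2 (marginal profit ≥ marginal vibration damage through 2).
The doctor must at least cover the confectioner's forgone profit from cutting 3→2: 92 = 92.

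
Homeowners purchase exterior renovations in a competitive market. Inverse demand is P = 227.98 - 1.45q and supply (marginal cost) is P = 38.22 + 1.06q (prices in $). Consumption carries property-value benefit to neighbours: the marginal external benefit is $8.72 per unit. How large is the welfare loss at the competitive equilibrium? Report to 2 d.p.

Market equilibrium (private): 38.22 + 1.06q = 227.98 - 1.45q → q_m = 75.6016.
Social marginal benefit = demand + MEB = 236.70 - 1.45q.
Set SMB = MC: 236.70 - 1.45q = 38.22 + 1.06q → q* = 79.0757.
The welfare-loss triangle has base |q_m − q*| and height MEB(q_m) (the vertical gap between SMB and MC is zero at q* and MEB at q_m).
DWL = ½ × 3.4741 × 8.7200 = 15.1471.

DWL = $15.15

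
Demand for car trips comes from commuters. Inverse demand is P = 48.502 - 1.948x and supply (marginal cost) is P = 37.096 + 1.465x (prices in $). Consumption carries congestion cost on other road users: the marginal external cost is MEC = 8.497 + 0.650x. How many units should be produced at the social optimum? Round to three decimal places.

Social marginal benefit = demand − MEC = 40.005 - 2.598x.
Set SMB = MC: 40.005 - 2.598x = 37.096 + 1.465x → x* = 0.7160.

x* = 0.716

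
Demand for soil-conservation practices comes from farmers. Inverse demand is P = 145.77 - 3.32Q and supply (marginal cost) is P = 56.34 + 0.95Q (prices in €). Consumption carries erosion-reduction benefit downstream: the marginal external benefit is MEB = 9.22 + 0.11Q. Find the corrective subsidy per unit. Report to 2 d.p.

subsidy = €11.83 per unit

Social marginal benefit = demand + MEB = 154.99 - 3.21Q.
Set SMB = MC: 154.99 - 3.21Q = 56.34 + 0.95Q → Q* = 23.7139.
The Pigouvian subsidy equals MEB at Q*: 9.22 + 0.11×23.7139 = 11.8285.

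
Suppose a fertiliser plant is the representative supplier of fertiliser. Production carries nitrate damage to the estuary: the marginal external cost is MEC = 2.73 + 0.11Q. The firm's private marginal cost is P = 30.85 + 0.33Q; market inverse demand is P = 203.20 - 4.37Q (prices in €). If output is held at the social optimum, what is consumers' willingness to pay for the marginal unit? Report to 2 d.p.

P = €49.10

Social marginal cost = private MC + MEC = 33.58 + 0.44Q.
Set SMC = demand: 33.58 + 0.44Q = 203.20 - 4.37Q → Q* = 35.2640.
Consumer price on the demand curve at Q*: 203.20 − 4.37×35.2640 = 49.0963.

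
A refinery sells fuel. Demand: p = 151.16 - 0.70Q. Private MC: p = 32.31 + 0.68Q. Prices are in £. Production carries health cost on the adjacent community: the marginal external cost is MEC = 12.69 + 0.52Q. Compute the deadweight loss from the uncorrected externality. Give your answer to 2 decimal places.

DWL = £869.28

Market equilibrium (private): 32.31 + 0.68Q = 151.16 - 0.70Q → Q_m = 86.1232.
Social marginal cost = private MC + MEC = 45.00 + 1.20Q.
Set SMC = demand: 45.00 + 1.20Q = 151.16 - 0.70Q → Q* = 55.8737.
The loss is the area between SMC and demand from Q* to Q_m; with linear curves that's a triangle of height MEC(Q_m).
DWL = ½ × 30.2495 × 57.4741 = 869.2814.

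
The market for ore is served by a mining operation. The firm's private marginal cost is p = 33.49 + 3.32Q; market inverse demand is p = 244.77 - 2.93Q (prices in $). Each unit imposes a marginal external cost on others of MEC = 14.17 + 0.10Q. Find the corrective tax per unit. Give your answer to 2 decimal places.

Social marginal cost = private MC + MEC = 47.66 + 3.42Q.
Set SMC = demand: 47.66 + 3.42Q = 244.77 - 2.93Q → Q* = 31.0409.
The Pigouvian tax equals MEC at Q*: 14.17 + 0.10×31.0409 = 17.2741.

tax = $17.27 per unit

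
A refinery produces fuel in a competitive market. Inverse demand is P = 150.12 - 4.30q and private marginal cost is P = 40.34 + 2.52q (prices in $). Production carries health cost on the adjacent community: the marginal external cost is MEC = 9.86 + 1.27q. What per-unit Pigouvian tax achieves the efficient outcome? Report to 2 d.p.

tax = $25.55 per unit

Social marginal cost = private MC + MEC = 50.20 + 3.79q.
Set SMC = demand: 50.20 + 3.79q = 150.12 - 4.30q → q* = 12.3511.
The Pigouvian tax equals MEC at q*: 9.86 + 1.27×12.3511 = 25.5459.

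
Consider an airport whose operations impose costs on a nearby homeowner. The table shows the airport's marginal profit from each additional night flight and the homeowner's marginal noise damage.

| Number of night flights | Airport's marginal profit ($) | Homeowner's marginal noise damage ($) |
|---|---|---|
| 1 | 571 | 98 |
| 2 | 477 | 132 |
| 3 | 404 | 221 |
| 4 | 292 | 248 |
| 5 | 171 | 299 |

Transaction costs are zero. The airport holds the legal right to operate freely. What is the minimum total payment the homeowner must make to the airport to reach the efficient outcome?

Left alone the airport would choose level 5 (marginal profit stays positive).
Efficient level: k* = 4 (marginal profit ≥ marginal noise damage through 4).
The homeowner must at least cover the airport's forgone profit from cutting 5→4: 171 = 171.

$171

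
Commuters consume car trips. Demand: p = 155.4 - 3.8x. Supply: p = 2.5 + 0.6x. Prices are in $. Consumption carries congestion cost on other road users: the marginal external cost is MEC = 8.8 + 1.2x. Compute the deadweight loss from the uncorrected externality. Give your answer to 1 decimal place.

Market equilibrium (private): 2.5 + 0.6x = 155.4 - 3.8x → x_m = 34.7500.
Social marginal benefit = demand − MEC = 146.6 - 5.0x.
Set SMB = MC: 146.6 - 5.0x = 2.5 + 0.6x → x* = 25.7321.
Between x* and x_m the wedge MC − SMB runs linearly from 0 to MEC(x_m), so the loss is a triangle.
DWL = ½ × 9.0179 × 50.5000 = 227.7020.

DWL = $227.7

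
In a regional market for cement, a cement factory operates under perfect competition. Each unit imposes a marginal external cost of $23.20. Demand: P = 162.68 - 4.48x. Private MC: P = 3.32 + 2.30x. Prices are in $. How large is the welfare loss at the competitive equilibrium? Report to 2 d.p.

DWL = $39.69

Market equilibrium (private): 3.32 + 2.30x = 162.68 - 4.48x → x_m = 23.5044.
Social marginal cost = private MC + MEC = 26.52 + 2.30x.
Set SMC = demand: 26.52 + 2.30x = 162.68 - 4.48x → x* = 20.0826.
Between x* and x_m the wedge SMC − demand runs linearly from 0 to MEC(x_m), so the loss is a triangle.
DWL = ½ × 3.4218 × 23.2000 = 39.6929.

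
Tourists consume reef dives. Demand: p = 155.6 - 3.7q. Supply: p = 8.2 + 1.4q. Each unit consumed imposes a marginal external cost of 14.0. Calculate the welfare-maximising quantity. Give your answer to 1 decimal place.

q* = 26.2

Social marginal benefit = demand − MEC = 141.6 - 3.7q.
Set SMB = MC: 141.6 - 3.7q = 8.2 + 1.4q → q* = 26.1569.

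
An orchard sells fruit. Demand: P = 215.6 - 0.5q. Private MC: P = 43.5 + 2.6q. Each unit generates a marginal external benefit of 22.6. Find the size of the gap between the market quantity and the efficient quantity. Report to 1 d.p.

Market equilibrium (private): 43.5 + 2.6q = 215.6 - 0.5q → q_m = 55.5161.
Social marginal cost = private MC − MEB = 20.9 + 2.6q.
Set SMC = demand: 20.9 + 2.6q = 215.6 - 0.5q → q* = 62.8065.
Gap = |55.5161 − 62.8065| = 7.2904.

7.3 units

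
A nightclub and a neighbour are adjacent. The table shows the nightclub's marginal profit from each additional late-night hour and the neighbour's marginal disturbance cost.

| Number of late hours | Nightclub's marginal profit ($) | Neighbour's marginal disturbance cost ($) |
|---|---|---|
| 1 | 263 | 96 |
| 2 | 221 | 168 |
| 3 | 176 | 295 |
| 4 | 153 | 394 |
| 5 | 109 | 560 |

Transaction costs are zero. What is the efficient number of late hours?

Bargaining reaches the level where marginal profit last exceeds marginal disturbance cost.
That holds through level 2 (221 ≥ 168) but not at 3 (176 < 295).

2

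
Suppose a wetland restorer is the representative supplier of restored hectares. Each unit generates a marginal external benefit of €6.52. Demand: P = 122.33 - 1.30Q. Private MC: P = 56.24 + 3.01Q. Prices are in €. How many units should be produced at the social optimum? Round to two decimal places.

Q* = 16.85

Social marginal cost = private MC − MEB = 49.72 + 3.01Q.
Set SMC = demand: 49.72 + 3.01Q = 122.33 - 1.30Q → Q* = 16.8469.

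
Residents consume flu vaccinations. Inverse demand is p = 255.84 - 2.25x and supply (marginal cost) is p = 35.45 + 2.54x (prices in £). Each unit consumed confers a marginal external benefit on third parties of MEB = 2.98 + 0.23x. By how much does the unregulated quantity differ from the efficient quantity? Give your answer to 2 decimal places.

Market equilibrium (private): 35.45 + 2.54x = 255.84 - 2.25x → x_m = 46.0104.
Social marginal benefit = demand + MEB = 258.82 - 2.02x.
Set SMB = MC: 258.82 - 2.02x = 35.45 + 2.54x → x* = 48.9846.
Gap = |46.0104 − 48.9846| = 2.9742.

2.97 units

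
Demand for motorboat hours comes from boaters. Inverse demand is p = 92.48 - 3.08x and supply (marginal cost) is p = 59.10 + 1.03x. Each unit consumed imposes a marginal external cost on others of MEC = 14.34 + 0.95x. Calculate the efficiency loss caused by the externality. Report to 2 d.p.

Market equilibrium (private): 59.10 + 1.03x = 92.48 - 3.08x → x_m = 8.1217.
Social marginal benefit = demand − MEC = 78.14 - 4.03x.
Set SMB = MC: 78.14 - 4.03x = 59.10 + 1.03x → x* = 3.7628.
The loss is the area between SMB and MC from x* to x_m; with linear curves that's a triangle of height MEC(x_m).
DWL = ½ × 4.3589 × 22.0556 = 48.0691.

DWL = 48.07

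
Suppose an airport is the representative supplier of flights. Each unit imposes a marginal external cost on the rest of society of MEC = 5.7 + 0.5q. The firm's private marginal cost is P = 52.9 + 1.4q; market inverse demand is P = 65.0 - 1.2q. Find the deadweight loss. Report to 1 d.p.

DWL = 10.4

Market equilibrium (private): 52.9 + 1.4q = 65.0 - 1.2q → q_m = 4.6538.
Social marginal cost = private MC + MEC = 58.6 + 1.9q.
Set SMC = demand: 58.6 + 1.9q = 65.0 - 1.2q → q* = 2.0645.
The welfare-loss triangle has base |q_m − q*| and height MEC(q_m) (the vertical gap between SMC and demand is zero at q* and MEC at q_m).
DWL = ½ × 2.5893 × 8.0269 = 10.3920.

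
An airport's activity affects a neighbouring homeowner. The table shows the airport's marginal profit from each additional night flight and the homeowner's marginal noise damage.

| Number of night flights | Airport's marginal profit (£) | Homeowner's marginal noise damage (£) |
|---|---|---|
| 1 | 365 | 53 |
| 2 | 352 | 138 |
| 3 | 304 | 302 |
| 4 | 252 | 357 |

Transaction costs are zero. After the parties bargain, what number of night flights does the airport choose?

Bargaining reaches the level where marginal profit last exceeds marginal noise damage.
That holds through level 3 (304 ≥ 302) but not at 4 (252 < 357).

3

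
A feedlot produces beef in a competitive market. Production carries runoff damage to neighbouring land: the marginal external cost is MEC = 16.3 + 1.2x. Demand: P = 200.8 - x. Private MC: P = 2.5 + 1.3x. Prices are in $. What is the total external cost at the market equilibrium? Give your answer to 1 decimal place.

$5865.4

Market equilibrium (private): 2.5 + 1.3x = 200.8 - x → x_m = 86.2174.
Total external cost = ∫₀^{x_m} (16.3 + 1.2x) dx = 16.3×86.2174 + ½×1.2×86.2174² = 5865.4077.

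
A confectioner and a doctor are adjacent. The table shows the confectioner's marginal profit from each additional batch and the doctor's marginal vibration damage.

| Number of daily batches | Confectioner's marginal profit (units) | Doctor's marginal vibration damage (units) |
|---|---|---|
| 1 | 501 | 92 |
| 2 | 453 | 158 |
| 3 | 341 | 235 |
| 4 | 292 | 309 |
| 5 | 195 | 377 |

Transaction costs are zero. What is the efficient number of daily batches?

3

Bargaining reaches the level where marginal profit last exceeds marginal vibration damage.
That holds through level 3 (341 ≥ 235) but not at 4 (292 < 309).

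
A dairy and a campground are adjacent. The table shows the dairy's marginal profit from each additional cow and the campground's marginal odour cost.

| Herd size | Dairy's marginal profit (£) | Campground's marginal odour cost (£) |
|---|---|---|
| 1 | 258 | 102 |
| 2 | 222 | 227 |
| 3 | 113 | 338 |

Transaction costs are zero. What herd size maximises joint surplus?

1

Bargaining reaches the level where marginal profit last exceeds marginal odour cost.
That holds through level 1 (258 ≥ 102) but not at 2 (222 < 227).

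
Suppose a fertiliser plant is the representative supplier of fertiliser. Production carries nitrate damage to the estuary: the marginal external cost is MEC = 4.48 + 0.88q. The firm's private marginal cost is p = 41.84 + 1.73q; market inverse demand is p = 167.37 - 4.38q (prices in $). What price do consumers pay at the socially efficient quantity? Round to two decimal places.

Social marginal cost = private MC + MEC = 46.32 + 2.61q.
Set SMC = demand: 46.32 + 2.61q = 167.37 - 4.38q → q* = 17.3176.
Consumer price on the demand curve at q*: 167.37 − 4.38×17.3176 = 91.5189.

P = $91.52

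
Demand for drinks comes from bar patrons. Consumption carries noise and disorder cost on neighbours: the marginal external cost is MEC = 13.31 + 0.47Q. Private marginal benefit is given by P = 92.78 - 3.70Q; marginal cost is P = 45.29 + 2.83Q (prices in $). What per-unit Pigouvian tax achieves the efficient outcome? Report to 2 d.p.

tax = $15.60 per unit

Social marginal benefit = demand − MEC = 79.47 - 4.17Q.
Set SMB = MC: 79.47 - 4.17Q = 45.29 + 2.83Q → Q* = 4.8829.
The Pigouvian tax equals MEC at Q*: 13.31 + 0.47×4.8829 = 15.6050.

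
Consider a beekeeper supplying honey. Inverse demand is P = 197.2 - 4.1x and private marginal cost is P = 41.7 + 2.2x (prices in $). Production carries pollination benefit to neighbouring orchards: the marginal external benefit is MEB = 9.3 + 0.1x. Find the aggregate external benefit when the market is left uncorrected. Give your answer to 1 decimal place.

$260.0

Market equilibrium (private): 41.7 + 2.2x = 197.2 - 4.1x → x_m = 24.6825.
Total external benefit = ∫₀^{x_m} (9.3 + 0.1x) dx = 9.3×24.6825 + ½×0.1×24.6825² = 260.0085.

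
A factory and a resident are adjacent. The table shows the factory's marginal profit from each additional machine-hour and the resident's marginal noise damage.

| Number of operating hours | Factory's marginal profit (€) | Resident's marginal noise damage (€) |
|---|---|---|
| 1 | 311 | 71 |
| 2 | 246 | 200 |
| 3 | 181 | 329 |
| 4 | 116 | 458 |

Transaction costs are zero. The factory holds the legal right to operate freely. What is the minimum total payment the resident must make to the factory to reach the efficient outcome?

Left alone the factory would choose level 4 (marginal profit stays positive).
Efficient level: k* = 2 (marginal profit ≥ marginal noise damage through 2).
The resident must at least cover the factory's forgone profit from cutting 4→2: 181 + 116 = 297.

€297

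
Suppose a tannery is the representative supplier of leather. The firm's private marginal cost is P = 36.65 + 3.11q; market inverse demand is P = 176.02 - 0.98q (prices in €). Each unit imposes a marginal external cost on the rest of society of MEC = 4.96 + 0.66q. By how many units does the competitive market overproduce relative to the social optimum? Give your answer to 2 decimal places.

Market equilibrium (private): 36.65 + 3.11q = 176.02 - 0.98q → q_m = 34.0758.
Social marginal cost = private MC + MEC = 41.61 + 3.77q.
Set SMC = demand: 41.61 + 3.77q = 176.02 - 0.98q → q* = 28.2968.
Gap = |34.0758 − 28.2968| = 5.7790.

5.78 units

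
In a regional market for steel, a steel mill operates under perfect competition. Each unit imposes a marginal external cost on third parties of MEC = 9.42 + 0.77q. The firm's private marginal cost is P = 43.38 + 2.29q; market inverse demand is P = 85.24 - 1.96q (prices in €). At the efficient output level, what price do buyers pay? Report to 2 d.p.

Social marginal cost = private MC + MEC = 52.80 + 3.06q.
Set SMC = demand: 52.80 + 3.06q = 85.24 - 1.96q → q* = 6.4622.
Consumer price on the demand curve at q*: 85.24 − 1.96×6.4622 = 72.5741.

P = €72.57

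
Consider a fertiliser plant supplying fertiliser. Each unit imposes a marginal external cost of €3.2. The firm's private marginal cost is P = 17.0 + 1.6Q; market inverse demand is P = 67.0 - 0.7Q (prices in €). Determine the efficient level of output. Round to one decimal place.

Q* = 20.3

Social marginal cost = private MC + MEC = 20.2 + 1.6Q.
Set SMC = demand: 20.2 + 1.6Q = 67.0 - 0.7Q → Q* = 20.3478.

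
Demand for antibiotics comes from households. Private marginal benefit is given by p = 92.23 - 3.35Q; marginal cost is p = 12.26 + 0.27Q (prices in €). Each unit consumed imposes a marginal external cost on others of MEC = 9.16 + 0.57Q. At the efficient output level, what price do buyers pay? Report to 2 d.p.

P = €35.62

Social marginal benefit = demand − MEC = 83.07 - 3.92Q.
Set SMB = MC: 83.07 - 3.92Q = 12.26 + 0.27Q → Q* = 16.8998.
Consumer price on the demand curve at Q*: 92.23 − 3.35×16.8998 = 35.6157.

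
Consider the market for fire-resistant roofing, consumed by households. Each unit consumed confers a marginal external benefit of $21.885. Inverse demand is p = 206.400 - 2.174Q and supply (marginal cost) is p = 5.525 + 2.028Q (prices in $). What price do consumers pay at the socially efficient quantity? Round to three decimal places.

P = $91.150

Social marginal benefit = demand + MEB = 228.285 - 2.174Q.
Set SMB = MC: 228.285 - 2.174Q = 5.525 + 2.028Q → Q* = 53.0129.
Consumer price on the demand curve at Q*: 206.400 − 2.174×53.0129 = 91.1500.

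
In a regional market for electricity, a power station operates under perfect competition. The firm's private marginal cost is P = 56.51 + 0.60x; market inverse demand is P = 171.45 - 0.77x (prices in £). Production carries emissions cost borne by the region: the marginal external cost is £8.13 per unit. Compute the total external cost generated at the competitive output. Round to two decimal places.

£682.09

Market equilibrium (private): 56.51 + 0.60x = 171.45 - 0.77x → x_m = 83.8978.
Total external cost = MEC × x_m = 8.13 × 83.8978 = 682.0891.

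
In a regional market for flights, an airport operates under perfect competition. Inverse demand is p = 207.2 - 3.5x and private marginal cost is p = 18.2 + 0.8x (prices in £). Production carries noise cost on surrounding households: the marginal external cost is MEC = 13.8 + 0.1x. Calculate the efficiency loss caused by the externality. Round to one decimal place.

DWL = £37.6

Market equilibrium (private): 18.2 + 0.8x = 207.2 - 3.5x → x_m = 43.9535.
Social marginal cost = private MC + MEC = 32.0 + 0.9x.
Set SMC = demand: 32.0 + 0.9x = 207.2 - 3.5x → x* = 39.8182.
The loss is the area between SMC and demand from x* to x_m; with linear curves that's a triangle of height MEC(x_m).
DWL = ½ × 4.1353 × 18.1953 = 37.6215.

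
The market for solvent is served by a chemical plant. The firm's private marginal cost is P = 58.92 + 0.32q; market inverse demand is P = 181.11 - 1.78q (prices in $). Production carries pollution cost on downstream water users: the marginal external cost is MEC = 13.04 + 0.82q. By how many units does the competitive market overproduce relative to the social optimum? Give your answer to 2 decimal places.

20.81 units

Market equilibrium (private): 58.92 + 0.32q = 181.11 - 1.78q → q_m = 58.1857.
Social marginal cost = private MC + MEC = 71.96 + 1.14q.
Set SMC = demand: 71.96 + 1.14q = 181.11 - 1.78q → q* = 37.3801.
Gap = |58.1857 − 37.3801| = 20.8056.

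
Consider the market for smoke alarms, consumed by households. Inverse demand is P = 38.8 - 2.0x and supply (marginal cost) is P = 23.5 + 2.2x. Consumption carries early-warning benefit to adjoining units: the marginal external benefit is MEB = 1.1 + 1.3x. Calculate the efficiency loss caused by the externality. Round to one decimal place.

Market equilibrium (private): 23.5 + 2.2x = 38.8 - 2.0x → x_m = 3.6429.
Social marginal benefit = demand + MEB = 39.9 - 0.7x.
Set SMB = MC: 39.9 - 0.7x = 23.5 + 2.2x → x* = 5.6552.
Height of the DWL triangle at x_m is SMB(x_m) − MC(x_m) = MEB(x_m) = 5.8357.
DWL = ½ × 2.0123 × 5.8357 = 5.8716.

DWL = 5.9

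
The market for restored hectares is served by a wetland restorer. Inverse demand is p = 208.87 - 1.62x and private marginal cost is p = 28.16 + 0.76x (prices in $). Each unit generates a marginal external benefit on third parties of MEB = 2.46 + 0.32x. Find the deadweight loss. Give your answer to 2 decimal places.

Market equilibrium (private): 28.16 + 0.76x = 208.87 - 1.62x → x_m = 75.9286.
Social marginal cost = private MC − MEB = 25.70 + 0.44x.
Set SMC = demand: 25.70 + 0.44x = 208.87 - 1.62x → x* = 88.9175.
Height of the DWL triangle at x_m is demand(x_m) − SMC(x_m) = MEB(x_m) = 26.7571.
DWL = ½ × 12.9889 × 26.7571 = 173.7726.

DWL = $173.77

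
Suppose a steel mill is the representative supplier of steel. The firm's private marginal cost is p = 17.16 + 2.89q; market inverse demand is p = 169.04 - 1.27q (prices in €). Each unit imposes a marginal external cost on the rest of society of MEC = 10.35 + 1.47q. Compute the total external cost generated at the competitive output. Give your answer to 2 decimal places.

€1357.59

Market equilibrium (private): 17.16 + 2.89q = 169.04 - 1.27q → q_m = 36.5096.
Total external cost = ∫₀^{q_m} (10.35 + 1.47q) dq = 10.35×36.5096 + ½×1.47×36.5096² = 1357.5933.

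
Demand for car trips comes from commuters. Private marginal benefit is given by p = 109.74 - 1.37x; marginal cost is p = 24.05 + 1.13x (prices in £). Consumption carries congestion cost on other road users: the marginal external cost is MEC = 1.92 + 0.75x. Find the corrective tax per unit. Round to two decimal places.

Social marginal benefit = demand − MEC = 107.82 - 2.12x.
Set SMB = MC: 107.82 - 2.12x = 24.05 + 1.13x → x* = 25.7754.
The Pigouvian tax equals MEC at x*: 1.92 + 0.75×25.7754 = 21.2516.

tax = £21.25 per unit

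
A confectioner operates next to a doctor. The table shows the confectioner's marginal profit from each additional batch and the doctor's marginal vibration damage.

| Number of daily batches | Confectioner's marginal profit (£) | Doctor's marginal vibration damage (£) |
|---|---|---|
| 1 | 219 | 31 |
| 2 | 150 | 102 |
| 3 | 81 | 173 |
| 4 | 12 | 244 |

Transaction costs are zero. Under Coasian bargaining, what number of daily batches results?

Bargaining reaches the level where marginal profit last exceeds marginal vibration damage.
That holds through level 2 (150 ≥ 102) but not at 3 (81 < 173).

2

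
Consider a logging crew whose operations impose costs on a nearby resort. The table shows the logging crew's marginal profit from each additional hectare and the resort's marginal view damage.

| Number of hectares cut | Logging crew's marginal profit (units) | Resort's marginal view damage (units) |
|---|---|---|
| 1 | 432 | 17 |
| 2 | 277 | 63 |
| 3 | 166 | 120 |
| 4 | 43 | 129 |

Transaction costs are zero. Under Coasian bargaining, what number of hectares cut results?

Bargaining reaches the level where marginal profit last exceeds marginal view damage.
That holds through level 3 (166 ≥ 120) but not at 4 (43 < 129).

3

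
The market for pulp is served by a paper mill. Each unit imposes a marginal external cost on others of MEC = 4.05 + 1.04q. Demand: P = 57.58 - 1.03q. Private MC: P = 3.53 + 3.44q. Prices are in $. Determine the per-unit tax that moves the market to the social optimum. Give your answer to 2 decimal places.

tax = $13.49 per unit

Social marginal cost = private MC + MEC = 7.58 + 4.48q.
Set SMC = demand: 7.58 + 4.48q = 57.58 - 1.03q → q* = 9.0744.
The Pigouvian tax equals MEC at q*: 4.05 + 1.04×9.0744 = 13.4874.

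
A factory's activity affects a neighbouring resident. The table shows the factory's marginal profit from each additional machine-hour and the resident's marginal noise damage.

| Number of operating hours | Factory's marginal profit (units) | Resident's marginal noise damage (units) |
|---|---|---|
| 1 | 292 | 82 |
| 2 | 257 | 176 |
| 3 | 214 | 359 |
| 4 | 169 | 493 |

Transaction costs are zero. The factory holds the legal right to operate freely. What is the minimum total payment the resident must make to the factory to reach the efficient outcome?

Left alone the factory would choose level 4 (marginal profit stays positive).
Efficient level: k* = 2 (marginal profit ≥ marginal noise damage through 2).
The resident must at least cover the factory's forgone profit from cutting 4→2: 214 + 169 = 383.

383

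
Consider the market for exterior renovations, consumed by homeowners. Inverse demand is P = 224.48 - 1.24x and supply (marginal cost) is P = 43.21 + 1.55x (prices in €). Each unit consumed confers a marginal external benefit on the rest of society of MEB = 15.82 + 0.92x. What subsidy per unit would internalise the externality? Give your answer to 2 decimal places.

subsidy = €112.78 per unit

Social marginal benefit = demand + MEB = 240.30 - 0.32x.
Set SMB = MC: 240.30 - 0.32x = 43.21 + 1.55x → x* = 105.3957.
The Pigouvian subsidy equals MEB at x*: 15.82 + 0.92×105.3957 = 112.7840.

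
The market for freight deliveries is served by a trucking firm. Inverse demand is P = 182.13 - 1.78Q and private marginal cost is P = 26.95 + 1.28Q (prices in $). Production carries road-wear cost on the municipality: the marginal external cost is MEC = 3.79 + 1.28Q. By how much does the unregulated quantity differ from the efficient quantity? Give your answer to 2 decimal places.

15.83 units

Market equilibrium (private): 26.95 + 1.28Q = 182.13 - 1.78Q → Q_m = 50.7124.
Social marginal cost = private MC + MEC = 30.74 + 2.56Q.
Set SMC = demand: 30.74 + 2.56Q = 182.13 - 1.78Q → Q* = 34.8825.
Gap = |50.7124 − 34.8825| = 15.8299.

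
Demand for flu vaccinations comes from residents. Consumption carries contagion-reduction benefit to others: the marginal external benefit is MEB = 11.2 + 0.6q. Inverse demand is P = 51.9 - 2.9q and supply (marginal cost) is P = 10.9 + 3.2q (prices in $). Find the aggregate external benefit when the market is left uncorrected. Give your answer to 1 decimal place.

Market equilibrium (private): 10.9 + 3.2q = 51.9 - 2.9q → q_m = 6.7213.
Total external benefit = ∫₀^{q_m} (11.2 + 0.6q) dq = 11.2×6.7213 + ½×0.6×6.7213² = 88.8313.

$88.8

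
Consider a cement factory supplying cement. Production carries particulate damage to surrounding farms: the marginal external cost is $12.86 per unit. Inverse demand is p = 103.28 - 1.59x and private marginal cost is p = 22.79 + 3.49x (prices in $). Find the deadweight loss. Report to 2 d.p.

DWL = $16.28

Market equilibrium (private): 22.79 + 3.49x = 103.28 - 1.59x → x_m = 15.8445.
Social marginal cost = private MC + MEC = 35.65 + 3.49x.
Set SMC = demand: 35.65 + 3.49x = 103.28 - 1.59x → x* = 13.3130.
Height of the DWL triangle at x_m is SMC(x_m) − demand(x_m) = MEC(x_m) = 12.8600.
DWL = ½ × 2.5315 × 12.8600 = 16.2775.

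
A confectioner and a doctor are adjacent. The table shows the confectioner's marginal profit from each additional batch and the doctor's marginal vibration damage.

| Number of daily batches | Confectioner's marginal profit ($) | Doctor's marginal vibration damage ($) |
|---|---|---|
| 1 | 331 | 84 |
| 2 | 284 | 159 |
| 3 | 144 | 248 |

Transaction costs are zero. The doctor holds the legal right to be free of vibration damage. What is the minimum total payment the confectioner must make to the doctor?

$243

Efficient level: marginal profit ≥ marginal vibration damage through level 2, so k* = 2.
With the doctor holding the right, the confectioner must at least compensate total damage at k*: 84 + 159 = 243.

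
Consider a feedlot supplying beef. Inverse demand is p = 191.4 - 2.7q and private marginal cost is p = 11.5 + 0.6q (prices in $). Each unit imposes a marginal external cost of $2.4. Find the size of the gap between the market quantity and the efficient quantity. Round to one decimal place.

0.7 units

Market equilibrium (private): 11.5 + 0.6q = 191.4 - 2.7q → q_m = 54.5152.
Social marginal cost = private MC + MEC = 13.9 + 0.6q.
Set SMC = demand: 13.9 + 0.6q = 191.4 - 2.7q → q* = 53.7879.
Gap = |54.5152 − 53.7879| = 0.7273.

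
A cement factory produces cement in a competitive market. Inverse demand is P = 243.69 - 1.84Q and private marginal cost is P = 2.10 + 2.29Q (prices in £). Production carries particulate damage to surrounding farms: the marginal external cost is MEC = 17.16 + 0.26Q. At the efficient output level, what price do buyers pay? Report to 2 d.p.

P = £149.62

Social marginal cost = private MC + MEC = 19.26 + 2.55Q.
Set SMC = demand: 19.26 + 2.55Q = 243.69 - 1.84Q → Q* = 51.1230.
Consumer price on the demand curve at Q*: 243.69 − 1.84×51.1230 = 149.6237.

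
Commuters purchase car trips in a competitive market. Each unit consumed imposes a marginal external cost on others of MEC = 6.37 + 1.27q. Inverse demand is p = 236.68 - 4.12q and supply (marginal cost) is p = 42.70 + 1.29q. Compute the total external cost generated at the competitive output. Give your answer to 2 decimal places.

Market equilibrium (private): 42.70 + 1.29q = 236.68 - 4.12q → q_m = 35.8558.
Total external cost = ∫₀^{q_m} (6.37 + 1.27q) dq = 6.37×35.8558 + ½×1.27×35.8558² = 1044.7818.

1044.78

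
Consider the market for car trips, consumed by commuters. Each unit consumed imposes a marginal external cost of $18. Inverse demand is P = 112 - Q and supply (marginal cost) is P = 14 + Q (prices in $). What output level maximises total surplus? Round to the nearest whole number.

Q* = 40

Social marginal benefit = demand − MEC = 94 - Q.
Set SMB = MC: 94 - Q = 14 + Q → Q* = 40.0000.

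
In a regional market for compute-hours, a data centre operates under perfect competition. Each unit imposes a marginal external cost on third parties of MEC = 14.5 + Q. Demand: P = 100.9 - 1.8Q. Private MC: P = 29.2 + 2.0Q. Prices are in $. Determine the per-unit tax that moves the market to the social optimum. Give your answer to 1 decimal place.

Social marginal cost = private MC + MEC = 43.7 + 3.0Q.
Set SMC = demand: 43.7 + 3.0Q = 100.9 - 1.8Q → Q* = 11.9167.
The Pigouvian tax equals MEC at Q*: 14.5 + 1.0×11.9167 = 26.4167.

tax = $26.4 per unit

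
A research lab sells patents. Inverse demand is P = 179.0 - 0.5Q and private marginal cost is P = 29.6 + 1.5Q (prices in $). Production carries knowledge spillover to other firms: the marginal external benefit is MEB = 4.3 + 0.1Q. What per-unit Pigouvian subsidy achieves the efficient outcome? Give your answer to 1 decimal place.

Social marginal cost = private MC − MEB = 25.3 + 1.4Q.
Set SMC = demand: 25.3 + 1.4Q = 179.0 - 0.5Q → Q* = 80.8947.
The Pigouvian subsidy equals MEB at Q*: 4.3 + 0.1×80.8947 = 12.3895.

subsidy = $12.4 per unit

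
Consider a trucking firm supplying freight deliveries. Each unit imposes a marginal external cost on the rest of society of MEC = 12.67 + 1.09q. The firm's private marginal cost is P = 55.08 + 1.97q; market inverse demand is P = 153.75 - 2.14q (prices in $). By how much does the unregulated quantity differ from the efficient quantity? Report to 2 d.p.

7.47 units

Market equilibrium (private): 55.08 + 1.97q = 153.75 - 2.14q → q_m = 24.0073.
Social marginal cost = private MC + MEC = 67.75 + 3.06q.
Set SMC = demand: 67.75 + 3.06q = 153.75 - 2.14q → q* = 16.5385.
Gap = |24.0073 − 16.5385| = 7.4688.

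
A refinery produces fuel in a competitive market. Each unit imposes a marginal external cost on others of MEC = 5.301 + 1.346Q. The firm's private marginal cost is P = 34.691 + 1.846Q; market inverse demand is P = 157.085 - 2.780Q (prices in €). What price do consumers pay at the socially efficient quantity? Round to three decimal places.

P = €102.578

Social marginal cost = private MC + MEC = 39.992 + 3.192Q.
Set SMC = demand: 39.992 + 3.192Q = 157.085 - 2.780Q → Q* = 19.6070.
Consumer price on the demand curve at Q*: 157.085 − 2.780×19.6070 = 102.5775.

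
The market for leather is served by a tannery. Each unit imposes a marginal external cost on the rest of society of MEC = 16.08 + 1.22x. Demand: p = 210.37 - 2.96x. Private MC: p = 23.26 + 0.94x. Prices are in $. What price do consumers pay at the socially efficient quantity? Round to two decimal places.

Social marginal cost = private MC + MEC = 39.34 + 2.16x.
Set SMC = demand: 39.34 + 2.16x = 210.37 - 2.96x → x* = 33.4043.
Consumer price on the demand curve at x*: 210.37 − 2.96×33.4043 = 111.4933.

P = $111.49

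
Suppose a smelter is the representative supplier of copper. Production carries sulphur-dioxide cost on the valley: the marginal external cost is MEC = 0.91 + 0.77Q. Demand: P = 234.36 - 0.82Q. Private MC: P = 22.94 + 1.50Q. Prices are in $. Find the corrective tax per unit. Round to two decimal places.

tax = $53.37 per unit

Social marginal cost = private MC + MEC = 23.85 + 2.27Q.
Set SMC = demand: 23.85 + 2.27Q = 234.36 - 0.82Q → Q* = 68.1262.
The Pigouvian tax equals MEC at Q*: 0.91 + 0.77×68.1262 = 53.3672.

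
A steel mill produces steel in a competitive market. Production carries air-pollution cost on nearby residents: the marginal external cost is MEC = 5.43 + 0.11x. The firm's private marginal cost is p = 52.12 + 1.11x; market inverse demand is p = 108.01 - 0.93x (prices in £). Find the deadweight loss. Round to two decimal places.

Market equilibrium (private): 52.12 + 1.11x = 108.01 - 0.93x → x_m = 27.3971.
Social marginal cost = private MC + MEC = 57.55 + 1.22x.
Set SMC = demand: 57.55 + 1.22x = 108.01 - 0.93x → x* = 23.4698.
The loss is the area between SMC and demand from x* to x_m; with linear curves that's a triangle of height MEC(x_m).
DWL = ½ × 3.9273 × 8.4437 = 16.5805.

DWL = £16.58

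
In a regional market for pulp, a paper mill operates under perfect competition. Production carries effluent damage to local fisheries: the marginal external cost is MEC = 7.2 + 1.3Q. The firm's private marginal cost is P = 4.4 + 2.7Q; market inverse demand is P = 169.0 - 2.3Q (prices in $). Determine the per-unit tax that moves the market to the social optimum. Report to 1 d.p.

tax = $39.7 per unit

Social marginal cost = private MC + MEC = 11.6 + 4.0Q.
Set SMC = demand: 11.6 + 4.0Q = 169.0 - 2.3Q → Q* = 24.9841.
The Pigouvian tax equals MEC at Q*: 7.2 + 1.3×24.9841 = 39.6793.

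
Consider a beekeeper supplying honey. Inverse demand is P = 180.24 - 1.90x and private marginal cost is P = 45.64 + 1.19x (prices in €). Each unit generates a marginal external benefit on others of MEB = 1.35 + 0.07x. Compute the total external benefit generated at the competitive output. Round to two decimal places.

€125.22

Market equilibrium (private): 45.64 + 1.19x = 180.24 - 1.90x → x_m = 43.5599.
Total external benefit = ∫₀^{x_m} (1.35 + 0.07x) dx = 1.35×43.5599 + ½×0.07×43.5599² = 125.2171.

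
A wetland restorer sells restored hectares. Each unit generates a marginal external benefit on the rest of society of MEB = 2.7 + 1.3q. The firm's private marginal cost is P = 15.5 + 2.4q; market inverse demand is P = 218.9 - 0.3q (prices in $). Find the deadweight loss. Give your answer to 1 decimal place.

DWL = $3616.8

Market equilibrium (private): 15.5 + 2.4q = 218.9 - 0.3q → q_m = 75.3333.
Social marginal cost = private MC − MEB = 12.8 + 1.1q.
Set SMC = demand: 12.8 + 1.1q = 218.9 - 0.3q → q* = 147.2143.
Height of the DWL triangle at q_m is demand(q_m) − SMC(q_m) = MEB(q_m) = 100.6333.
DWL = ½ × 71.8810 × 100.6333 = 3616.8111.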